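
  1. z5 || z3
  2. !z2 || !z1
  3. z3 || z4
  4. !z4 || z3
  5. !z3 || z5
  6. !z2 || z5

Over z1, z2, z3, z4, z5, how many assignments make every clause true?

6

There are 2^5 = 32 truth assignments over (z1, z2, z3, z4, z5).
Split on z5. With z5 = true, the clauses containing z5 are satisfied and !z5 drops from the rest; 6 of the 2^4 = 16 assignments to the other variables satisfy what remains.
With z5 = false, by the same count on the reduced clause set, 0 assignments work.
(One model: z1=F, z2=F, z3=T, z4=F, z5=T.)
Total: 6 + 0 = 6.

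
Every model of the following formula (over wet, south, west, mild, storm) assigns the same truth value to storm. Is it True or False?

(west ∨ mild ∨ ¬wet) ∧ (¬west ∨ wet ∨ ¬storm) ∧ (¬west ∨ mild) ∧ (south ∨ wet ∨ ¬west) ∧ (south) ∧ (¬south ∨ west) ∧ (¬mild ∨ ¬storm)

False

Suppose storm = True.
(south) alone gives south = True.
(west) alone gives west = True.
(wet) alone gives wet = True.
(mild) alone gives mild = True.
But (¬mild) is also a unit clause — contradiction.
So every satisfying assignment has storm = False.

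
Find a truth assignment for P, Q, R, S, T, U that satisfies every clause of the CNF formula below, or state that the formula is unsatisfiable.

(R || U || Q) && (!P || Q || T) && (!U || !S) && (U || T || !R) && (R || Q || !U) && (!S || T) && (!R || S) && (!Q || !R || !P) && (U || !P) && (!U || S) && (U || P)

UNSATISFIABLE

Case U = false:
Unit clause (!P) forces P = false.
But (P) is also a unit clause — contradiction.
Undo U and try U = true.
Unit clause (!S) forces S = false.
But (S) is also a unit clause — contradiction.
Neither U = true nor U = false works.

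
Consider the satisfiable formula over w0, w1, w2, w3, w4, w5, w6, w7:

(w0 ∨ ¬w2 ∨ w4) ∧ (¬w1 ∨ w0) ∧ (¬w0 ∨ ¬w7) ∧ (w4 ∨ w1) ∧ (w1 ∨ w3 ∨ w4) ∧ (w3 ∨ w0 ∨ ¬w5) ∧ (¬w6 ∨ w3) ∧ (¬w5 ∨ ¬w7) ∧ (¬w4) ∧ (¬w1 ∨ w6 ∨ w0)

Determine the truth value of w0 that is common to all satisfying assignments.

Suppose w0 = False.
(¬w1) alone gives w1 = False.
(w4) alone gives w4 = True.
But (¬w4) is also a unit clause — contradiction.
So every satisfying assignment has w0 = True.

True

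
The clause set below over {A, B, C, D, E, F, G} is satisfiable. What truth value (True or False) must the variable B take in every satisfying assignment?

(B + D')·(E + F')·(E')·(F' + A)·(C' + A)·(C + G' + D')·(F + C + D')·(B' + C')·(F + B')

Suppose B = 1.
From the singleton clause (E'), E = 0.
From the singleton clause (F'), F = 0.
Now (F) is unsatisfied and unit — conflict.
So every satisfying assignment has B = False.

False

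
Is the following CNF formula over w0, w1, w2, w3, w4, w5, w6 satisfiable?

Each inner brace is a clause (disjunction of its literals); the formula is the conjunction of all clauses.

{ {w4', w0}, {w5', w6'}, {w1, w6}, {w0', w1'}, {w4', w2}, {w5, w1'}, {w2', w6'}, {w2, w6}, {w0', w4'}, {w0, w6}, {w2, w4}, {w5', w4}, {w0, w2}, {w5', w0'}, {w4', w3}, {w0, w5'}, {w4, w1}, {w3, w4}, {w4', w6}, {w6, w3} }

Branch on w4: set w4 = 0.
From the singleton clause (w2), w2 = 1.
From the singleton clause (w6'), w6 = 0.
From the singleton clause (w1), w1 = 1.
From the singleton clause (w0'), w0 = 0.
But (w0) is also a unit clause — contradiction.
Undo w4 and try w4 = 1.
From the singleton clause (w0), w0 = 1.
But (w0') is also a unit clause — contradiction.
Both values of w4 lead to a conflict.
No assignment satisfies every clause.

Unsatisfiable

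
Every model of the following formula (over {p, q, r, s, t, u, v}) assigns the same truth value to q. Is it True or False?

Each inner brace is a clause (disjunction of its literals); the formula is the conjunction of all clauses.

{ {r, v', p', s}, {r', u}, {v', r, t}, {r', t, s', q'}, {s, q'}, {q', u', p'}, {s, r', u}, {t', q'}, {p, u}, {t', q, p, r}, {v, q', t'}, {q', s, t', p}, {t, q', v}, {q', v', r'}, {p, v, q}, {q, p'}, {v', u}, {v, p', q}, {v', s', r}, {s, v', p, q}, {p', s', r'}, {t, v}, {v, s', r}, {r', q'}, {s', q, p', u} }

False

Suppose q = 1.
The clause (s) is unit, so s = 1.
The clause (t') is unit, so t = 0.
The clause (r') is unit, so r = 0.
The clause (v') is unit, so v = 0.
Now (v) is unsatisfied and unit — conflict.
So every satisfying assignment has q = False.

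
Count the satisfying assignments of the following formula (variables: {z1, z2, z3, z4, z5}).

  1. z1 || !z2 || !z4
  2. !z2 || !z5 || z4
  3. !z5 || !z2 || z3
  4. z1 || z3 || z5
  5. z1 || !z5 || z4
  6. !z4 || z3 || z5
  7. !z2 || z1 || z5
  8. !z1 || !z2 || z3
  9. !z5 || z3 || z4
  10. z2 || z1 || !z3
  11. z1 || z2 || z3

There are 2^5 = 32 truth assignments over (z1, z2, z3, z4, z5).
Split on z2. With z2 = true, the clauses containing z2 are satisfied and !z2 drops from the rest; 3 of the 2^4 = 16 assignments to the other variables satisfy what remains.
With z2 = false, by the same count on the reduced clause set, 6 assignments work.
(One model: z1=T, z2=F, z3=F, z4=F, z5=F.)
Total: 3 + 6 = 9.

9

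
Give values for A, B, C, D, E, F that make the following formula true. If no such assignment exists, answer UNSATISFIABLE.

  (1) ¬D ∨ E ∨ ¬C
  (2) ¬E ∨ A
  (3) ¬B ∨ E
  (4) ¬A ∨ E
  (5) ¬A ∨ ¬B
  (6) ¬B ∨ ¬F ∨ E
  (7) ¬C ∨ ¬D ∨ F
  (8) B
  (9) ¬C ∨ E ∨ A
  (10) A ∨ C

(B) alone gives B = True.
(E) alone gives E = True.
(A) alone gives A = True.
That conflicts with the unit clause (¬A).

UNSATISFIABLE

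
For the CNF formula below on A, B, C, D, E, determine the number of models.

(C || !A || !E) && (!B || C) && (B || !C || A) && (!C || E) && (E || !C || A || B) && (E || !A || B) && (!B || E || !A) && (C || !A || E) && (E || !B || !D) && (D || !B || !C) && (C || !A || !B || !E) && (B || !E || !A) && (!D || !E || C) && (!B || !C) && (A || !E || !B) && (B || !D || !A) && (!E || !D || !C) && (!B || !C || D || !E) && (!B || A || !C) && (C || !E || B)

There are 2^5 = 32 truth assignments over (A, B, C, D, E).
Split on C. With C = true, the clauses containing C are satisfied and !C drops from the rest; 0 of the 2^4 = 16 assignments to the other variables satisfy what remains.
With C = false, by the same count on the reduced clause set, 2 assignments work.
Total: 0 + 2 = 2.

2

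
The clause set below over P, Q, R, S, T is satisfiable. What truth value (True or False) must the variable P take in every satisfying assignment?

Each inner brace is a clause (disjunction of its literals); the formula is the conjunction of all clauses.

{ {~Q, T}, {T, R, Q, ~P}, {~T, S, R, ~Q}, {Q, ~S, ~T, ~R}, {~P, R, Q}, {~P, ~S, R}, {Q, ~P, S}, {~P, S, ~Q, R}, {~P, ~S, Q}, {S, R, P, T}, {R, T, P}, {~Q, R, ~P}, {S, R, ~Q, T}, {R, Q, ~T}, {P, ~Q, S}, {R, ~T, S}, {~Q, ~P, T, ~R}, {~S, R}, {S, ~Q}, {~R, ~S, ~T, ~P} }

False

Suppose P = 1.
Suppose Q = 0.
The clause (R) is unit, so R = 1.
The clause (S) is unit, so S = 1.
But (~S) is also a unit clause — contradiction.
Backtrack on Q: now try Q = 1.
The clause (T) is unit, so T = 1.
The clause (R) is unit, so R = 1.
The clause (S) is unit, so S = 1.
But (~S) is also a unit clause — contradiction.
Both values of Q lead to a conflict.
So every satisfying assignment has P = False.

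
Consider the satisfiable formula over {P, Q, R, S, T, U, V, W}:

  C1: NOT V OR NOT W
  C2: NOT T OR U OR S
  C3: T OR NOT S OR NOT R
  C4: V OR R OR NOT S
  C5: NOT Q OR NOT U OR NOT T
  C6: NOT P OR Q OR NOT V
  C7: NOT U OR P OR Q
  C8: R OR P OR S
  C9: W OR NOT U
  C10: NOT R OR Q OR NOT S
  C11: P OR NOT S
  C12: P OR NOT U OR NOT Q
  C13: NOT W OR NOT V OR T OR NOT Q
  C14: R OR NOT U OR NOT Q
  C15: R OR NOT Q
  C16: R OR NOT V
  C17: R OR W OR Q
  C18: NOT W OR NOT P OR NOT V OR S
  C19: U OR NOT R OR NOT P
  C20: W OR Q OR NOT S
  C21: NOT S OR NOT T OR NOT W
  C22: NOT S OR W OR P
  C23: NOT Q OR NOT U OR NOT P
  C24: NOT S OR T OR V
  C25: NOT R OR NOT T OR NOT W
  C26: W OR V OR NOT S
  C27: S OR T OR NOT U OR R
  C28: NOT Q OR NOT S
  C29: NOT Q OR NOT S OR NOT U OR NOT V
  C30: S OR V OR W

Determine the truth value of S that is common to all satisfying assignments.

False

Suppose S = true.
From the singleton clause (P), P = true.
From the singleton clause (NOT Q), Q = false.
From the singleton clause (NOT V), V = false.
From the singleton clause (R), R = true.
Now (NOT R) is unsatisfied and unit — conflict.
So every satisfying assignment has S = False.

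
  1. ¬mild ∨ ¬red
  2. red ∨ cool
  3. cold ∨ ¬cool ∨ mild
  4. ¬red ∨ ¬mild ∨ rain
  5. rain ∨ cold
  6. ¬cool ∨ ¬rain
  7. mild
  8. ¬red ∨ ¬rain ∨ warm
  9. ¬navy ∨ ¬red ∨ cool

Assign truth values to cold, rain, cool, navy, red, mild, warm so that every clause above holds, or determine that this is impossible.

cold ↦ True,  rain ↦ False,  cool ↦ True,  navy ↦ False,  red ↦ False,  mild ↦ True,  warm ↦ True

From the singleton clause (mild), mild = True.
From the singleton clause (¬red), red = False.
From the singleton clause (cool), cool = True.
From the singleton clause (¬rain), rain = False.
From the singleton clause (cold), cold = True.
Every clause is now satisfied; navy, warm are unconstrained.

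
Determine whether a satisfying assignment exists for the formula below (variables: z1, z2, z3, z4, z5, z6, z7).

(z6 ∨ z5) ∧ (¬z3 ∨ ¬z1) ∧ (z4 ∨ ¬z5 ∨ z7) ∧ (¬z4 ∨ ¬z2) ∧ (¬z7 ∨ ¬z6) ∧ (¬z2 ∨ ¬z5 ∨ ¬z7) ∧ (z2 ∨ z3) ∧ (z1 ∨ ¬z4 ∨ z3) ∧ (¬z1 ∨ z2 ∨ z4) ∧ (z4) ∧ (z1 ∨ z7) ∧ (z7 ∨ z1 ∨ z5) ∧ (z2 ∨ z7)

Yes, satisfiable

The clause (z4) is unit, so z4 = True.
The clause (¬z2) is unit, so z2 = False.
The clause (z3) is unit, so z3 = True.
The clause (¬z1) is unit, so z1 = False.
The clause (z7) is unit, so z7 = True.
The clause (¬z6) is unit, so z6 = False.
The clause (z5) is unit, so z5 = True.
All clauses are satisfied.
A satisfying assignment: z1 ↦ False, z2 ↦ False, z3 ↦ True, z4 ↦ True, z5 ↦ True, z6 ↦ False, z7 ↦ True.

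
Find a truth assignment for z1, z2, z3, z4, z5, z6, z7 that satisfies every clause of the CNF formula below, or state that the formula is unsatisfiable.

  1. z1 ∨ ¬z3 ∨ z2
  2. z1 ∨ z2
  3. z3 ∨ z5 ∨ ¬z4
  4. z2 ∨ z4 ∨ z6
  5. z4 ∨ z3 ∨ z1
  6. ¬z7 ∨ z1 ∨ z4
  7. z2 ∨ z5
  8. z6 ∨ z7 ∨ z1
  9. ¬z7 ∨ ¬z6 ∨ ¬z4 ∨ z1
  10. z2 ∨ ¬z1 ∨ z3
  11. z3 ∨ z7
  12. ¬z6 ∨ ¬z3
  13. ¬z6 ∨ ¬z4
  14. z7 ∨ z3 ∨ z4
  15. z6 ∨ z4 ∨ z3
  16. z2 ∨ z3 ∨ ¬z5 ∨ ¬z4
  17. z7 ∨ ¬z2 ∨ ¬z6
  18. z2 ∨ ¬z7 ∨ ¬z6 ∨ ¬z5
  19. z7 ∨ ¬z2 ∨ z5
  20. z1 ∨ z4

z1 ↦ True; z2 ↦ True; z3 ↦ False; z4 ↦ False; z5 ↦ True; z6 ↦ True; z7 ↦ True

Try z1 = True.
Try z2 = True.
Try z3 = False.
The clause (z7) is unit, so z7 = True.
Try z5 = True.
Try z6 = True.
The clause (¬z4) is unit, so z4 = False.
All clauses are satisfied.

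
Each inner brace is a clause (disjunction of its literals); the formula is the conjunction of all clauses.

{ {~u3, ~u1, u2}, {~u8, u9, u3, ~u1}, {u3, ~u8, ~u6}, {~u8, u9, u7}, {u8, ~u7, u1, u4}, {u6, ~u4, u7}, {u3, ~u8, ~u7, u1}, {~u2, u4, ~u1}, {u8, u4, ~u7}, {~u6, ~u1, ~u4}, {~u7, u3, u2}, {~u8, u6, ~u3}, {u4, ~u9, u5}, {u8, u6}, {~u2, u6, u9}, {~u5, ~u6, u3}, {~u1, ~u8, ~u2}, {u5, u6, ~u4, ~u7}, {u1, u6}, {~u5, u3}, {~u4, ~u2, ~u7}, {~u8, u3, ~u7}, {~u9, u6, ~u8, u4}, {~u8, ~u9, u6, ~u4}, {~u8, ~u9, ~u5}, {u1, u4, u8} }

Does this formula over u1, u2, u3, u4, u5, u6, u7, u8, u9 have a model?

Try u8 = 0.
The clause (u6) is unit, so u6 = 1.
Try u4 = 1.
The clause (~u1) is unit, so u1 = 0.
Try u5 = 0.
Try u2 = 1.
The clause (~u7) is unit, so u7 = 0.
No clause remains; u3, u9 are free.
A satisfying assignment: u1: 0,  u2: 1,  u3: 1,  u4: 1,  u5: 0,  u6: 1,  u7: 0,  u8: 0,  u9: 1.

Satisfiable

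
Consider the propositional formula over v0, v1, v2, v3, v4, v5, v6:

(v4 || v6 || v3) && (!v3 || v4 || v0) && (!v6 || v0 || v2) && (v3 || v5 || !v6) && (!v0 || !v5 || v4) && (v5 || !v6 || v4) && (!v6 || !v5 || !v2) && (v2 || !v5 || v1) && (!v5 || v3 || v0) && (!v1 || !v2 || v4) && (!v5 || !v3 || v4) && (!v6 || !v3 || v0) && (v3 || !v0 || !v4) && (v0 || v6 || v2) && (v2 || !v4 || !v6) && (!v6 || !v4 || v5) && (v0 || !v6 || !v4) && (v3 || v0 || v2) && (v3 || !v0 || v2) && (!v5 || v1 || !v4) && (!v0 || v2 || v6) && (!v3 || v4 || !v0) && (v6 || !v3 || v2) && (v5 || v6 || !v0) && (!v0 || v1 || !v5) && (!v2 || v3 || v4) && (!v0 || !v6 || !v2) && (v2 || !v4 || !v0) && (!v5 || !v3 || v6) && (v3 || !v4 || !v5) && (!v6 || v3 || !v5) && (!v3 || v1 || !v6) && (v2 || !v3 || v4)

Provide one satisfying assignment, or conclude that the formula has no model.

v0: false, v1: false, v2: true, v3: true, v4: true, v5: false, v6: false

Try v4 = true.
Try v3 = true.
Try v6 = false.
From the singleton clause (v2), v2 = true.
From the singleton clause (!v5), v5 = false.
From the singleton clause (!v0), v0 = false.
No clause remains; v1 is free.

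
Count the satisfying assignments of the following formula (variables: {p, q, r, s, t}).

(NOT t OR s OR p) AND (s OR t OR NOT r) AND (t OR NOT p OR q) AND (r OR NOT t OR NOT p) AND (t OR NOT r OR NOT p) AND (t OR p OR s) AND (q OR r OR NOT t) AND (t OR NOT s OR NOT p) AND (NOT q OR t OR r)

10

There are 2^5 = 32 truth assignments over (p, q, r, s, t).
Split on r. With r = true, the clauses containing r are satisfied and NOT r drops from the rest; 8 of the 2^4 = 16 assignments to the other variables satisfy what remains.
With r = false, by the same count on the reduced clause set, 2 assignments work.
(One model: p=F, q=F, r=F, s=T, t=F.)
Total: 8 + 2 = 10.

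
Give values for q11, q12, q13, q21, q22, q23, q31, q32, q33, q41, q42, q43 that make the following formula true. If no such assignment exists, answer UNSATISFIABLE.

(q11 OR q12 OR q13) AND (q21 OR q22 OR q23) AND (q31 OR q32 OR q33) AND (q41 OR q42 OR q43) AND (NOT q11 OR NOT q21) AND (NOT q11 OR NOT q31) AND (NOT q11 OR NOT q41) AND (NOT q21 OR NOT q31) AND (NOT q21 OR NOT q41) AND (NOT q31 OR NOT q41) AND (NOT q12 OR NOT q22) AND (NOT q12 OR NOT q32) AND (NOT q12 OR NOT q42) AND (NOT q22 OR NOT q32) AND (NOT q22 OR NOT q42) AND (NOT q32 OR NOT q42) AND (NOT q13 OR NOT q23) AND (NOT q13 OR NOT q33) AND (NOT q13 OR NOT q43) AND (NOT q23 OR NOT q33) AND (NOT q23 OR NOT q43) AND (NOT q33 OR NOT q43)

UNSATISFIABLE

Try q11 = false.
Try q12 = true.
From the singleton clause (NOT q22), q22 = false.
From the singleton clause (NOT q32), q32 = false.
From the singleton clause (NOT q42), q42 = false.
Try q21 = true.
From the singleton clause (NOT q31), q31 = false.
From the singleton clause (q33), q33 = true.
From the singleton clause (NOT q41), q41 = false.
From the singleton clause (q43), q43 = true.
Now (NOT q43) is unsatisfied and unit — conflict.
That branch fails; take q21 = false instead.
From the singleton clause (q23), q23 = true.
From the singleton clause (NOT q13), q13 = false.
From the singleton clause (NOT q33), q33 = false.
From the singleton clause (q31), q31 = true.
From the singleton clause (NOT q41), q41 = false.
From the singleton clause (q43), q43 = true.
Now (NOT q43) is unsatisfied and unit — conflict.
Either choice for q21 ends in contradiction.
That branch fails; take q12 = false instead.
From the singleton clause (q13), q13 = true.
From the singleton clause (NOT q23), q23 = false.
From the singleton clause (NOT q33), q33 = false.
From the singleton clause (NOT q43), q43 = false.
Try q21 = true.
From the singleton clause (NOT q31), q31 = false.
From the singleton clause (q32), q32 = true.
From the singleton clause (NOT q41), q41 = false.
From the singleton clause (q42), q42 = true.
Now (NOT q42) is unsatisfied and unit — conflict.
That branch fails; take q21 = false instead.
From the singleton clause (q22), q22 = true.
From the singleton clause (NOT q32), q32 = false.
From the singleton clause (q31), q31 = true.
From the singleton clause (NOT q41), q41 = false.
From the singleton clause (q42), q42 = true.
Now (NOT q42) is unsatisfied and unit — conflict.
Either choice for q21 ends in contradiction.
Either choice for q12 ends in contradiction.
That branch fails; take q11 = true instead.
From the singleton clause (NOT q21), q21 = false.
From the singleton clause (NOT q31), q31 = false.
From the singleton clause (NOT q41), q41 = false.
Try q22 = true.
From the singleton clause (NOT q12), q12 = false.
From the singleton clause (NOT q32), q32 = false.
From the singleton clause (q33), q33 = true.
From the singleton clause (NOT q42), q42 = false.
From the singleton clause (q43), q43 = true.
Now (NOT q43) is unsatisfied and unit — conflict.
That branch fails; take q22 = false instead.
From the singleton clause (q23), q23 = true.
From the singleton clause (NOT q13), q13 = false.
From the singleton clause (NOT q33), q33 = false.
From the singleton clause (q32), q32 = true.
From the singleton clause (NOT q12), q12 = false.
From the singleton clause (NOT q42), q42 = false.
From the singleton clause (q43), q43 = true.
Now (NOT q43) is unsatisfied and unit — conflict.
Either choice for q22 ends in contradiction.
Either choice for q11 ends in contradiction.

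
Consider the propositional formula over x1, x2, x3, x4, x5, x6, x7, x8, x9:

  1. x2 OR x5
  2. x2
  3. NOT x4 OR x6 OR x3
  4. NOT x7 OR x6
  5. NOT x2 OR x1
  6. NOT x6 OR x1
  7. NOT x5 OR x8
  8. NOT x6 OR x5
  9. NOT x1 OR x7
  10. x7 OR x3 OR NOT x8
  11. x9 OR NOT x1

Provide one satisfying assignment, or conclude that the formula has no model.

(x2) alone gives x2 = true.
(x1) alone gives x1 = true.
(x7) alone gives x7 = true.
(x6) alone gives x6 = true.
(x5) alone gives x5 = true.
(x8) alone gives x8 = true.
(x9) alone gives x9 = true.
All clauses hold; x3, x4 can take either value.

x1: true,  x2: true,  x3: false,  x4: false,  x5: true,  x6: true,  x7: true,  x8: true,  x9: true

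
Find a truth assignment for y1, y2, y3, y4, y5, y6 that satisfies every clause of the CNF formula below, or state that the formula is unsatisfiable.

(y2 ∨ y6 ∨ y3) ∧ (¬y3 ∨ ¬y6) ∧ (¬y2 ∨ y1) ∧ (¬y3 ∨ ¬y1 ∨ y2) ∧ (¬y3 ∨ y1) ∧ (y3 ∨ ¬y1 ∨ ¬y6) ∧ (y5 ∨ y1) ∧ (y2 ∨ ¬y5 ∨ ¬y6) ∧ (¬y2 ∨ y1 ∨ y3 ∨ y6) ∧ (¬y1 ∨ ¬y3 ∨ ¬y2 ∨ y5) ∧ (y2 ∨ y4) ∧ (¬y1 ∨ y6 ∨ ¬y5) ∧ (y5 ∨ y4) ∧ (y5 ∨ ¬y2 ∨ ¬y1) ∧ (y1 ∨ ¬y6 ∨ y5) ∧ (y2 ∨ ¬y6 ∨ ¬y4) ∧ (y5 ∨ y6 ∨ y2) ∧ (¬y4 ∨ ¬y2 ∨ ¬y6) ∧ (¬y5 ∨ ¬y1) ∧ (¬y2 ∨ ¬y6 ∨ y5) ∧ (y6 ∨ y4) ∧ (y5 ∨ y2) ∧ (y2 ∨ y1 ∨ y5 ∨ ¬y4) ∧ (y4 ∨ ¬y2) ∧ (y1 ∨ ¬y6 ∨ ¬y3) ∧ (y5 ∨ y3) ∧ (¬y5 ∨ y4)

UNSATISFIABLE

Case y3 = False:
From the singleton clause (y5), y5 = True.
From the singleton clause (¬y1), y1 = False.
From the singleton clause (¬y2), y2 = False.
From the singleton clause (y6), y6 = True.
But (¬y6) is also a unit clause — contradiction.
Backtrack on y3: now try y3 = True.
From the singleton clause (¬y6), y6 = False.
From the singleton clause (y1), y1 = True.
From the singleton clause (y2), y2 = True.
From the singleton clause (y5), y5 = True.
But (¬y5) is also a unit clause — contradiction.
Either choice for y3 ends in contradiction.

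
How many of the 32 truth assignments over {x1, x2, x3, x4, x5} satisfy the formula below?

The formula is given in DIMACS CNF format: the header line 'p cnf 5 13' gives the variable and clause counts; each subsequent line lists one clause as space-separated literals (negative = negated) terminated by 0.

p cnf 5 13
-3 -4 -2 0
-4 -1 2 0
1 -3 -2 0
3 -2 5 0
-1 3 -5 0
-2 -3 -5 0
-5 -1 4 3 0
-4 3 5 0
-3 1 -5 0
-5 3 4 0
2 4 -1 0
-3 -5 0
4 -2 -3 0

There are 2^5 = 32 truth assignments over (x1, x2, x3, x4, x5).
Split on x3. With x3 = True, the clauses containing x3 are satisfied and ¬x3 drops from the rest; 2 of the 2^4 = 16 assignments to the other variables satisfy what remains.
With x3 = False, by the same count on the reduced clause set, 3 assignments work.
(One model: x1=F, x2=F, x3=F, x4=F, x5=F.)
Total: 2 + 3 = 5.

5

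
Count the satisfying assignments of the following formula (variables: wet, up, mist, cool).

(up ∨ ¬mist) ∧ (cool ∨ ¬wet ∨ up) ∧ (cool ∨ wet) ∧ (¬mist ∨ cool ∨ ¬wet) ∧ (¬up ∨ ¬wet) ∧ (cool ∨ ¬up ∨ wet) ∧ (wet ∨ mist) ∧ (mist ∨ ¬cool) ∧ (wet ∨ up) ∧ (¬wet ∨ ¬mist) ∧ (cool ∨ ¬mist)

There are 2^4 = 16 truth assignments over (wet, up, mist, cool).
Check each against the 11 clauses (columns in the order wet, up, mist, cool):
  F F F F  ✗ fails (cool ∨ wet)
  F F F T  ✗ fails (wet ∨ mist)
  F F T F  ✗ fails (up ∨ ¬mist)
  F F T T  ✗ fails (up ∨ ¬mist)
  F T F F  ✗ fails (cool ∨ wet)
  F T F T  ✗ fails (wet ∨ mist)
  F T T F  ✗ fails (cool ∨ wet)
  F T T T  ✓ satisfies all
  T F F F  ✗ fails (cool ∨ ¬wet ∨ up)
  T F F T  ✗ fails (mist ∨ ¬cool)
  T F T F  ✗ fails (up ∨ ¬mist)
  T F T T  ✗ fails (up ∨ ¬mist)
  T T F F  ✗ fails (¬up ∨ ¬wet)
  T T F T  ✗ fails (¬up ∨ ¬wet)
  T T T F  ✗ fails (¬mist ∨ cool ∨ ¬wet)
  T T T T  ✗ fails (¬up ∨ ¬wet)
1 of the 16 rows is a model.

1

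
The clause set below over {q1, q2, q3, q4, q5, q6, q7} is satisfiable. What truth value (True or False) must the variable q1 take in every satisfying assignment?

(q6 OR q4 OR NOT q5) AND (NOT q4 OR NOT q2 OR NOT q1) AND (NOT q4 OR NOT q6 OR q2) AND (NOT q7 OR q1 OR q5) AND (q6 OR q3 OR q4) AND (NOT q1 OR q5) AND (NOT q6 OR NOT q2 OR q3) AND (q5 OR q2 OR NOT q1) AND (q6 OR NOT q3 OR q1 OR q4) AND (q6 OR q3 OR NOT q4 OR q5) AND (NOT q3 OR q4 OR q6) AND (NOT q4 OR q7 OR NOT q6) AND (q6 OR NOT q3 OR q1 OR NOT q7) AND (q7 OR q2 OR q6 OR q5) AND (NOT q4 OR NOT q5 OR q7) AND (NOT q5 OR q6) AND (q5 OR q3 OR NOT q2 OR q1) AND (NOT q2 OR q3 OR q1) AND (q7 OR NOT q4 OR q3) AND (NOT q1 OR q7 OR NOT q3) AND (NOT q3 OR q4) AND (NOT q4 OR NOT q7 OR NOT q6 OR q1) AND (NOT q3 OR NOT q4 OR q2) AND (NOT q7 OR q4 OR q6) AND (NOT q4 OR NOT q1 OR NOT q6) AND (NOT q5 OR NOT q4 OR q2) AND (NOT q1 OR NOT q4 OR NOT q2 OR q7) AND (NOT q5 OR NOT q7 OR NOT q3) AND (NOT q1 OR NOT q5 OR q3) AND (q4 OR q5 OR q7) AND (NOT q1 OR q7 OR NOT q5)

False

Suppose q1 = true.
From the singleton clause (q5), q5 = true.
From the singleton clause (q6), q6 = true.
From the singleton clause (NOT q4), q4 = false.
From the singleton clause (NOT q3), q3 = false.
Now (q3) is unsatisfied and unit — conflict.
So every satisfying assignment has q1 = False.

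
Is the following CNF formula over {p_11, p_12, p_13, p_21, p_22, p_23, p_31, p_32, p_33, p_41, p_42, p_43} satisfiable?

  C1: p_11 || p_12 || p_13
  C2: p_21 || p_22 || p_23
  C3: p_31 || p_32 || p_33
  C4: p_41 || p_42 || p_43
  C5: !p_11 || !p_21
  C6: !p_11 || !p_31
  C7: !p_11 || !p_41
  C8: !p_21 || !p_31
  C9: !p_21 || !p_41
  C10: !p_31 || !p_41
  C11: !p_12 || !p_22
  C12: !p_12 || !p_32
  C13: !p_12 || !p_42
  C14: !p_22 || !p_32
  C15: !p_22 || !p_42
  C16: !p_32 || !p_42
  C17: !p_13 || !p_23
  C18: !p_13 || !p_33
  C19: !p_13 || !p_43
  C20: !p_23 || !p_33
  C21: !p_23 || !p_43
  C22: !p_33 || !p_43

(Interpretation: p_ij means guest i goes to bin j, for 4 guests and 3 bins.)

Case p_11 = false:
Case p_12 = true:
From the singleton clause (!p_22), p_22 = false.
From the singleton clause (!p_32), p_32 = false.
From the singleton clause (!p_42), p_42 = false.
Case p_21 = true:
From the singleton clause (!p_31), p_31 = false.
From the singleton clause (p_33), p_33 = true.
From the singleton clause (!p_41), p_41 = false.
From the singleton clause (p_43), p_43 = true.
That conflicts with the unit clause (!p_43).
Undo p_21 and try p_21 = false.
From the singleton clause (p_23), p_23 = true.
From the singleton clause (!p_13), p_13 = false.
From the singleton clause (!p_33), p_33 = false.
From the singleton clause (p_31), p_31 = true.
From the singleton clause (!p_41), p_41 = false.
From the singleton clause (p_43), p_43 = true.
That conflicts with the unit clause (!p_43).
Either choice for p_21 ends in contradiction.
Undo p_12 and try p_12 = false.
From the singleton clause (p_13), p_13 = true.
From the singleton clause (!p_23), p_23 = false.
From the singleton clause (!p_33), p_33 = false.
From the singleton clause (!p_43), p_43 = false.
Case p_21 = true:
From the singleton clause (!p_31), p_31 = false.
From the singleton clause (p_32), p_32 = true.
From the singleton clause (!p_41), p_41 = false.
From the singleton clause (p_42), p_42 = true.
That conflicts with the unit clause (!p_42).
Undo p_21 and try p_21 = false.
From the singleton clause (p_22), p_22 = true.
From the singleton clause (!p_32), p_32 = false.
From the singleton clause (p_31), p_31 = true.
From the singleton clause (!p_41), p_41 = false.
From the singleton clause (p_42), p_42 = true.
That conflicts with the unit clause (!p_42).
Either choice for p_21 ends in contradiction.
Either choice for p_12 ends in contradiction.
Undo p_11 and try p_11 = true.
From the singleton clause (!p_21), p_21 = false.
From the singleton clause (!p_31), p_31 = false.
From the singleton clause (!p_41), p_41 = false.
Case p_22 = true:
From the singleton clause (!p_12), p_12 = false.
From the singleton clause (!p_32), p_32 = false.
From the singleton clause (p_33), p_33 = true.
From the singleton clause (!p_42), p_42 = false.
From the singleton clause (p_43), p_43 = true.
That conflicts with the unit clause (!p_43).
Undo p_22 and try p_22 = false.
From the singleton clause (p_23), p_23 = true.
From the singleton clause (!p_13), p_13 = false.
From the singleton clause (!p_33), p_33 = false.
From the singleton clause (p_32), p_32 = true.
From the singleton clause (!p_12), p_12 = false.
From the singleton clause (!p_42), p_42 = false.
From the singleton clause (p_43), p_43 = true.
That conflicts with the unit clause (!p_43).
Either choice for p_22 ends in contradiction.
Either choice for p_11 ends in contradiction.
No assignment satisfies every clause.

Unsatisfiable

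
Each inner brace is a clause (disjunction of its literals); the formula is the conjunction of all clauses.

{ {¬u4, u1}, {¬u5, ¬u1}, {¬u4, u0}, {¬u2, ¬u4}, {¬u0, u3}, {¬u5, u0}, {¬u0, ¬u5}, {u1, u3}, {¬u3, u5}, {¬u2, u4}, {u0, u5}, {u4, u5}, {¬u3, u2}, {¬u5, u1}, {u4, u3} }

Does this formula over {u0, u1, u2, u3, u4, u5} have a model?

Unsatisfiable

Case u4 = False:
Unit clause (¬u2) forces u2 = False.
Unit clause (u5) forces u5 = True.
Unit clause (¬u1) forces u1 = False.
But (u1) is also a unit clause — contradiction.
So u4 must be the other value — set u4 = True.
Unit clause (u1) forces u1 = True.
Unit clause (¬u5) forces u5 = False.
Unit clause (u0) forces u0 = True.
Unit clause (¬u2) forces u2 = False.
Unit clause (u3) forces u3 = True.
But (¬u3) is also a unit clause — contradiction.
Both values of u4 lead to a conflict.
No assignment satisfies every clause.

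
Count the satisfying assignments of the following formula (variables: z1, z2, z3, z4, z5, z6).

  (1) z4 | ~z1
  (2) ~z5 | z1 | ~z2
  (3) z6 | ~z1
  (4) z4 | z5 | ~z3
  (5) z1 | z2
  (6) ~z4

2

There are 2^6 = 64 truth assignments over (z1, z2, z3, z4, z5, z6).
Split on z6. With z6 = 1, the clauses containing z6 are satisfied and ~z6 drops from the rest; 1 of the 2^5 = 32 assignments to the other variables satisfy what remains.
With z6 = 0, by the same count on the reduced clause set, 1 assignment works.
(One model: z1=F, z2=T, z3=F, z4=F, z5=F, z6=F.)
Total: 1 + 1 = 2.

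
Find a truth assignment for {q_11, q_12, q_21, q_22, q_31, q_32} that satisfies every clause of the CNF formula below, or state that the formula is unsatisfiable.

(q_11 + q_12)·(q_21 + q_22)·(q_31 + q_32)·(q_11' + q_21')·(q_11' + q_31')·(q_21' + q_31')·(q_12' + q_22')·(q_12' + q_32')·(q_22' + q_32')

Suppose q_11 = 1.
(q_21') alone gives q_21 = 0.
(q_22) alone gives q_22 = 1.
(q_31') alone gives q_31 = 0.
(q_32) alone gives q_32 = 1.
But (q_32') is also a unit clause — contradiction.
Undo q_11 and try q_11 = 0.
(q_12) alone gives q_12 = 1.
(q_22') alone gives q_22 = 0.
(q_21) alone gives q_21 = 1.
(q_31') alone gives q_31 = 0.
(q_32) alone gives q_32 = 1.
But (q_32') is also a unit clause — contradiction.
Both values of q_11 lead to a conflict.

UNSATISFIABLE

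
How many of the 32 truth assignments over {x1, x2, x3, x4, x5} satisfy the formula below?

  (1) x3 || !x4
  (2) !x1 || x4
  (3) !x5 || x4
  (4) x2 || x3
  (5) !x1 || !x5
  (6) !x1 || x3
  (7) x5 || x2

6

There are 2^5 = 32 truth assignments over (x1, x2, x3, x4, x5).
Split on x5. With x5 = true, the clauses containing x5 are satisfied and !x5 drops from the rest; 2 of the 2^4 = 16 assignments to the other variables satisfy what remains.
With x5 = false, by the same count on the reduced clause set, 4 assignments work.
(One model: x1=F, x2=F, x3=T, x4=T, x5=T.)
Total: 2 + 4 = 6.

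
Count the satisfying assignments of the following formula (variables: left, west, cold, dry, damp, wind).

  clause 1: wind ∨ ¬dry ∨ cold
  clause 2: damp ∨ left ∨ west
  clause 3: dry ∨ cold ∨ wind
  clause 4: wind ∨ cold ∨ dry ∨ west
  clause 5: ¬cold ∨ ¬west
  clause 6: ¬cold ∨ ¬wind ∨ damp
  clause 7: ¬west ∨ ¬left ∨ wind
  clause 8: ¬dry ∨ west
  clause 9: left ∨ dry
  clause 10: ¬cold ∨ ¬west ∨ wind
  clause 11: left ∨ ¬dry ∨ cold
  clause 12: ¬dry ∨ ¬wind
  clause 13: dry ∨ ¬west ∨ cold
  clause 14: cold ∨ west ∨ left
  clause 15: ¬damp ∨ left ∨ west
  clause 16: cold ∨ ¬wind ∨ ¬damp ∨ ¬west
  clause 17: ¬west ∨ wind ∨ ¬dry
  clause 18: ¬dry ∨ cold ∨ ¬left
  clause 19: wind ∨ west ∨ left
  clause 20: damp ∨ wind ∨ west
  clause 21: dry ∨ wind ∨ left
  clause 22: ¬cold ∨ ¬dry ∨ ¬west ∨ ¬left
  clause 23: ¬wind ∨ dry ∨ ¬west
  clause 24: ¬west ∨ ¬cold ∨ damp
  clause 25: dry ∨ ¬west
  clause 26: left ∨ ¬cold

There are 2^6 = 64 truth assignments over (left, west, cold, dry, damp, wind).
Split on damp. With damp = True, the clauses containing damp are satisfied and ¬damp drops from the rest; 3 of the 2^5 = 32 assignments to the other variables satisfy what remains.
With damp = False, by the same count on the reduced clause set, 1 assignment works.
(One model: left=T, west=F, cold=F, dry=F, damp=F, wind=T.)
Total: 3 + 1 = 4.

4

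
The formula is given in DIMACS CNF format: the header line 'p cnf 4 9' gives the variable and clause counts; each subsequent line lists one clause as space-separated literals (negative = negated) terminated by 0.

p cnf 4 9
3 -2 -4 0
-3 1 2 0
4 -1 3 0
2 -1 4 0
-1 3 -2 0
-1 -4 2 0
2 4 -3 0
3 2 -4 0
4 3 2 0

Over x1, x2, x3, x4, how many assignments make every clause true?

5

There are 2^4 = 16 truth assignments over (x1, x2, x3, x4).
Split on x4. With x4 = True, the clauses containing x4 are satisfied and ¬x4 drops from the rest; 2 of the 2^3 = 8 assignments to the other variables satisfy what remains.
With x4 = False, by the same count on the reduced clause set, 3 assignments work.
Total: 2 + 3 = 5.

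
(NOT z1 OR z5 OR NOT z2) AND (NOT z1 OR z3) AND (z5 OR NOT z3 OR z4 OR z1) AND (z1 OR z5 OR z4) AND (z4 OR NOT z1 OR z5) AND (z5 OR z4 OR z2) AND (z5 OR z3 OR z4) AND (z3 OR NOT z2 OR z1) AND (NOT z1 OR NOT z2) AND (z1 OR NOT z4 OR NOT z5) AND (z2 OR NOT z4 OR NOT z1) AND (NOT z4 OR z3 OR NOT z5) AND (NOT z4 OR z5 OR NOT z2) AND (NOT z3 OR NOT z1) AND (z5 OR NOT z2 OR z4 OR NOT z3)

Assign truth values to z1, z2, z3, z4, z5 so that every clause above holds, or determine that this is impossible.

z1 ↦ false; z2 ↦ false; z3 ↦ false; z4 ↦ false; z5 ↦ true

Branch on z1: set z1 = false.
Branch on z5: set z5 = true.
From the singleton clause (NOT z4), z4 = false.
Branch on z3: set z3 = false.
From the singleton clause (NOT z2), z2 = false.
This assignment satisfies each clause.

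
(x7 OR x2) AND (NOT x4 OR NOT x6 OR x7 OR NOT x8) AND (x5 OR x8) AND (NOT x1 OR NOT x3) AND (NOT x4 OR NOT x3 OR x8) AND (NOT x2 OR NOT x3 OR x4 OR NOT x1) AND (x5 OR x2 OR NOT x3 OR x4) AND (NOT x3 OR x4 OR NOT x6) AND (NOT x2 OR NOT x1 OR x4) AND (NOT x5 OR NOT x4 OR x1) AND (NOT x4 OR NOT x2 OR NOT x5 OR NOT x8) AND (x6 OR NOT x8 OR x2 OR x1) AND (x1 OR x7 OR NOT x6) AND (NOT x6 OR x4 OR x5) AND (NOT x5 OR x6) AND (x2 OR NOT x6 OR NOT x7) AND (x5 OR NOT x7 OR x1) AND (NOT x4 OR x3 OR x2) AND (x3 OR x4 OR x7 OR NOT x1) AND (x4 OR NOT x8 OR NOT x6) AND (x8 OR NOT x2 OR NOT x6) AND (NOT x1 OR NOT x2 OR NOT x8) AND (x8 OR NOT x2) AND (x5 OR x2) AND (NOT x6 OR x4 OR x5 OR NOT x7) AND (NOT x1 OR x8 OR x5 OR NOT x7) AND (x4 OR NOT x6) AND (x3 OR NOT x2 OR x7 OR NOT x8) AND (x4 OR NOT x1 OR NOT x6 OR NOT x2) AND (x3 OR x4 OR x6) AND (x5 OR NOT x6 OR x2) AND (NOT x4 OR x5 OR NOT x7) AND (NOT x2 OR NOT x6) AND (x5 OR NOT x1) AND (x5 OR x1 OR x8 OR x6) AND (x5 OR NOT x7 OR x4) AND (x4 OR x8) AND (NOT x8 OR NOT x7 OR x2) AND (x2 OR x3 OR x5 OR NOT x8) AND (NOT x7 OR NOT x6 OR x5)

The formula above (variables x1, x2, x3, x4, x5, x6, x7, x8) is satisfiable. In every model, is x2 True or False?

Suppose x2 = false.
(x7) alone gives x7 = true.
(NOT x6) alone gives x6 = false.
(NOT x5) alone gives x5 = false.
Now (x5) is unsatisfied and unit — conflict.
So every satisfying assignment has x2 = True.

True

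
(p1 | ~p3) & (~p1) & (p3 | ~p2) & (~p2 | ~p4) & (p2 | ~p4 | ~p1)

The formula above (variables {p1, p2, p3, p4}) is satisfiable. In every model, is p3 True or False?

False

Suppose p3 = 1.
Unit clause (p1) forces p1 = 1.
But (~p1) is also a unit clause — contradiction.
So every satisfying assignment has p3 = False.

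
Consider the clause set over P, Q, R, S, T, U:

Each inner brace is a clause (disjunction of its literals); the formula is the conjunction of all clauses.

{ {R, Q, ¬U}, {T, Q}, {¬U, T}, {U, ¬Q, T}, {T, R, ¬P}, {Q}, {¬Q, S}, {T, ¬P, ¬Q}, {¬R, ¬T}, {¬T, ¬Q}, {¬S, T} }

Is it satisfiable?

Unsatisfiable

From the singleton clause (Q), Q = True.
From the singleton clause (S), S = True.
From the singleton clause (¬T), T = False.
But (T) is also a unit clause — contradiction.
No assignment satisfies every clause.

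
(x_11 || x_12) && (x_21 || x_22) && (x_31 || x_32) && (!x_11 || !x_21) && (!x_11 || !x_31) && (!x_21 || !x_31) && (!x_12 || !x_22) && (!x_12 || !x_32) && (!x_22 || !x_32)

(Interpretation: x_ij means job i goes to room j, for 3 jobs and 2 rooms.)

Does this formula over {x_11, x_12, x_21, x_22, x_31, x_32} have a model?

No, unsatisfiable

Case x_11 = true:
Unit clause (!x_21) forces x_21 = false.
Unit clause (x_22) forces x_22 = true.
Unit clause (!x_31) forces x_31 = false.
Unit clause (x_32) forces x_32 = true.
But (!x_32) is also a unit clause — contradiction.
So x_11 must be the other value — set x_11 = false.
Unit clause (x_12) forces x_12 = true.
Unit clause (!x_22) forces x_22 = false.
Unit clause (x_21) forces x_21 = true.
Unit clause (!x_31) forces x_31 = false.
Unit clause (x_32) forces x_32 = true.
But (!x_32) is also a unit clause — contradiction.
Either choice for x_11 ends in contradiction.
No assignment satisfies every clause.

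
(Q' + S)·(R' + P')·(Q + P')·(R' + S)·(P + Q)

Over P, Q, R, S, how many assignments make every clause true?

There are 2^4 = 16 truth assignments over (P, Q, R, S).
Check each against the 5 clauses (columns in the order P, Q, R, S):
  F F F F  ✗ fails (P + Q)
  F F F T  ✗ fails (P + Q)
  F F T F  ✗ fails (R' + S)
  F F T T  ✗ fails (P + Q)
  F T F F  ✗ fails (Q' + S)
  F T F T  ✓ satisfies all
  F T T F  ✗ fails (Q' + S)
  F T T T  ✓ satisfies all
  T F F F  ✗ fails (Q + P')
  T F F T  ✗ fails (Q + P')
  T F T F  ✗ fails (R' + P')
  T F T T  ✗ fails (R' + P')
  T T F F  ✗ fails (Q' + S)
  T T F T  ✓ satisfies all
  T T T F  ✗ fails (Q' + S)
  T T T T  ✗ fails (R' + P')
3 of the 16 rows are models.

3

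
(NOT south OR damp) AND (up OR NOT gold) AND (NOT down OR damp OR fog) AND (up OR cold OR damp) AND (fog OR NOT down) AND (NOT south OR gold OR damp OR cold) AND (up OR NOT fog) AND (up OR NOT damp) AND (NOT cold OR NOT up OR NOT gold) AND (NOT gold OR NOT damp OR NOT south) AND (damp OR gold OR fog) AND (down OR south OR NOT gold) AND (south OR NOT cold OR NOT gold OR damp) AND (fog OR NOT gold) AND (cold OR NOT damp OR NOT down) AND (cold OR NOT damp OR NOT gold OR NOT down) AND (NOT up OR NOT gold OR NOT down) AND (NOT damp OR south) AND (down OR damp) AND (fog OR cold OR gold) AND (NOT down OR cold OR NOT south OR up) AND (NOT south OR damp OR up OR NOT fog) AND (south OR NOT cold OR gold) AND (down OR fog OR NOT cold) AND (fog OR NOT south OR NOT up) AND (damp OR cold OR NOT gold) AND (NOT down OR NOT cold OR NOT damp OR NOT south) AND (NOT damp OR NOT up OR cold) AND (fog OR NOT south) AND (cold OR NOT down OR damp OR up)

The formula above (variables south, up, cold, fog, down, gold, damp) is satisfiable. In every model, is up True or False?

True

Suppose up = false.
From the singleton clause (NOT gold), gold = false.
From the singleton clause (NOT fog), fog = false.
From the singleton clause (NOT down), down = false.
From the singleton clause (NOT damp), damp = false.
But (damp) is also a unit clause — contradiction.
So every satisfying assignment has up = True.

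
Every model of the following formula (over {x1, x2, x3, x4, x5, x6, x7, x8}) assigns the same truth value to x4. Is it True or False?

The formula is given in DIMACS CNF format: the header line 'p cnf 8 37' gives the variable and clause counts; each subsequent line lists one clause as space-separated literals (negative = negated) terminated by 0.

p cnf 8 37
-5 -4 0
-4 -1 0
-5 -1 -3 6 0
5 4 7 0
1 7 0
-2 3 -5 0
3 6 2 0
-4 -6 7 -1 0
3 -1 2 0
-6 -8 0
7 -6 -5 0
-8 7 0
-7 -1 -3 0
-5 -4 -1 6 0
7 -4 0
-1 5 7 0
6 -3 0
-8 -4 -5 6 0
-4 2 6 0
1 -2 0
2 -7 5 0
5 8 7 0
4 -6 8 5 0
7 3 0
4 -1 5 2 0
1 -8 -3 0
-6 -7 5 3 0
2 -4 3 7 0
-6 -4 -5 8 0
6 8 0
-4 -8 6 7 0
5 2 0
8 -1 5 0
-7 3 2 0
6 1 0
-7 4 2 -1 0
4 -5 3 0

False

Suppose x4 = True.
From the singleton clause (¬x5), x5 = False.
From the singleton clause (¬x1), x1 = False.
From the singleton clause (x7), x7 = True.
From the singleton clause (¬x2), x2 = False.
But (x2) is also a unit clause — contradiction.
So every satisfying assignment has x4 = False.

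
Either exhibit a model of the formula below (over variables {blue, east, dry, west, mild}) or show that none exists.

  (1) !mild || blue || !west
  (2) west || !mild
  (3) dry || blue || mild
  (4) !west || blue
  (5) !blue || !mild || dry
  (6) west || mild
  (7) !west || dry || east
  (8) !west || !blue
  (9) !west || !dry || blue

Case west = true:
The clause (blue) is unit, so blue = true.
Now (!blue) is unsatisfied and unit — conflict.
That branch fails; take west = false instead.
The clause (!mild) is unit, so mild = false.
Now (mild) is unsatisfied and unit — conflict.
Neither west = true nor west = false works.

UNSATISFIABLE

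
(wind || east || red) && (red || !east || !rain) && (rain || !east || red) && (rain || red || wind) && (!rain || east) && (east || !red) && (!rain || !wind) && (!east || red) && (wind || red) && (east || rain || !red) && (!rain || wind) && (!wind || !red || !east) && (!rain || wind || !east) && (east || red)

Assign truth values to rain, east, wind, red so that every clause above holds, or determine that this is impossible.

Branch on rain: set rain = false.
Branch on east: set east = true.
The clause (red) is unit, so red = true.
The clause (!wind) is unit, so wind = false.
Every clause now holds.

rain: false, east: true, wind: false, red: true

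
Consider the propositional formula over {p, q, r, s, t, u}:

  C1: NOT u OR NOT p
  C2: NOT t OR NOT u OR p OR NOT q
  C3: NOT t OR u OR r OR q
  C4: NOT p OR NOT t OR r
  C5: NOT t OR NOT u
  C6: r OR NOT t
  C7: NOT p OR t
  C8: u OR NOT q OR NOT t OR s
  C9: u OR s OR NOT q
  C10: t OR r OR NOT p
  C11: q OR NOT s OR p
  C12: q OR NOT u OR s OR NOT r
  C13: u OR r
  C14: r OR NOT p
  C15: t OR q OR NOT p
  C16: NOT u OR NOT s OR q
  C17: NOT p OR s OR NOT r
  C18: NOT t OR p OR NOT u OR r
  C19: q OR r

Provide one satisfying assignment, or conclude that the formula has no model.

p=false; q=true; r=true; s=true; t=false; u=false

Case u = false:
From the singleton clause (r), r = true.
Case p = false:
Case s = true:
From the singleton clause (q), q = true.
Every clause is now satisfied; t is unconstrained.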